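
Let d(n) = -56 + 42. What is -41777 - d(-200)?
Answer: -41763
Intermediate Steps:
d(n) = -14
-41777 - d(-200) = -41777 - 1*(-14) = -41777 + 14 = -41763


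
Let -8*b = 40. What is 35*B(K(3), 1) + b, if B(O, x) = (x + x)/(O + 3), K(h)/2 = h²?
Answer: -5/3 ≈ -1.6667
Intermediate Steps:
b = -5 (b = -⅛*40 = -5)
K(h) = 2*h²
B(O, x) = 2*x/(3 + O) (B(O, x) = (2*x)/(3 + O) = 2*x/(3 + O))
35*B(K(3), 1) + b = 35*(2*1/(3 + 2*3²)) - 5 = 35*(2*1/(3 + 2*9)) - 5 = 35*(2*1/(3 + 18)) - 5 = 35*(2*1/21) - 5 = 35*(2*1*(1/21)) - 5 = 35*(2/21) - 5 = 10/3 - 5 = -5/3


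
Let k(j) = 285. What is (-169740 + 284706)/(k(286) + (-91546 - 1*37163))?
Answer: -19161/21404 ≈ -0.89521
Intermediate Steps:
(-169740 + 284706)/(k(286) + (-91546 - 1*37163)) = (-169740 + 284706)/(285 + (-91546 - 1*37163)) = 114966/(285 + (-91546 - 37163)) = 114966/(285 - 128709) = 114966/(-128424) = 114966*(-1/128424) = -19161/21404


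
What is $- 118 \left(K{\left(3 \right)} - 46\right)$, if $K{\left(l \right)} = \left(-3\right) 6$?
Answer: $7552$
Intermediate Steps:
$K{\left(l \right)} = -18$
$- 118 \left(K{\left(3 \right)} - 46\right) = - 118 \left(-18 - 46\right) = \left(-118\right) \left(-64\right) = 7552$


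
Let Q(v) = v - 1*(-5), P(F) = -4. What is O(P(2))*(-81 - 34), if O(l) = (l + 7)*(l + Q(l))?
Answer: 1035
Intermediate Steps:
Q(v) = 5 + v (Q(v) = v + 5 = 5 + v)
O(l) = (5 + 2*l)*(7 + l) (O(l) = (l + 7)*(l + (5 + l)) = (7 + l)*(5 + 2*l) = (5 + 2*l)*(7 + l))
O(P(2))*(-81 - 34) = (35 + 2*(-4)² + 19*(-4))*(-81 - 34) = (35 + 2*16 - 76)*(-115) = (35 + 32 - 76)*(-115) = -9*(-115) = 1035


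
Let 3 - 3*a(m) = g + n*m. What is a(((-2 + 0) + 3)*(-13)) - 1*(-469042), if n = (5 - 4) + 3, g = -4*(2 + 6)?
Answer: 469071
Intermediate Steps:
g = -32 (g = -4*8 = -32)
n = 4 (n = 1 + 3 = 4)
a(m) = 35/3 - 4*m/3 (a(m) = 1 - (-32 + 4*m)/3 = 1 + (32/3 - 4*m/3) = 35/3 - 4*m/3)
a(((-2 + 0) + 3)*(-13)) - 1*(-469042) = (35/3 - 4*((-2 + 0) + 3)*(-13)/3) - 1*(-469042) = (35/3 - 4*(-2 + 3)*(-13)/3) + 469042 = (35/3 - 4*(-13)/3) + 469042 = (35/3 - 4/3*(-13)) + 469042 = (35/3 + 52/3) + 469042 = 29 + 469042 = 469071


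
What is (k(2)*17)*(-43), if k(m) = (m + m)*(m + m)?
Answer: -11696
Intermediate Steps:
k(m) = 4*m² (k(m) = (2*m)*(2*m) = 4*m²)
(k(2)*17)*(-43) = ((4*2²)*17)*(-43) = ((4*4)*17)*(-43) = (16*17)*(-43) = 272*(-43) = -11696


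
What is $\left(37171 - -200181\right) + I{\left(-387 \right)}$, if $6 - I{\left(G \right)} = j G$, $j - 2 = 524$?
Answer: $440920$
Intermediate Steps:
$j = 526$ ($j = 2 + 524 = 526$)
$I{\left(G \right)} = 6 - 526 G$
$\left(37171 - -200181\right) + I{\left(-387 \right)} = \left(37171 - -200181\right) + \left(6 - -203562\right) = \left(37171 + 200181\right) + \left(6 + 203562\right) = 237352 + 203568 = 440920$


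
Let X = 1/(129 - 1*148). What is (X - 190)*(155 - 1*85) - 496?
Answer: -262194/19 ≈ -13800.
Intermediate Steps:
X = -1/19 (X = 1/(129 - 148) = 1/(-19) = -1/19 ≈ -0.052632)
(X - 190)*(155 - 1*85) - 496 = (-1/19 - 190)*(155 - 1*85) - 496 = -3611*(155 - 85)/19 - 496 = -3611/19*70 - 496 = -252770/19 - 496 = -262194/19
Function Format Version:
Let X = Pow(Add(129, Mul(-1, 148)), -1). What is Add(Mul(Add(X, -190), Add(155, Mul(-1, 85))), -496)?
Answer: Rational(-262194, 19) ≈ -13800.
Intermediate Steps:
X = Rational(-1, 19) (X = Pow(Add(129, -148), -1) = Pow(-19, -1) = Rational(-1, 19) ≈ -0.052632)
Add(Mul(Add(X, -190), Add(155, Mul(-1, 85))), -496) = Add(Mul(Add(Rational(-1, 19), -190), Add(155, Mul(-1, 85))), -496) = Add(Mul(Rational(-3611, 19), Add(155, -85)), -496) = Add(Mul(Rational(-3611, 19), 70), -496) = Add(Rational(-252770, 19), -496) = Rational(-262194, 19)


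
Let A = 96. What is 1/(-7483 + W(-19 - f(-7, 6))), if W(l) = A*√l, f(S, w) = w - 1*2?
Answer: -7483/56207257 - 96*I*√23/56207257 ≈ -0.00013313 - 8.1911e-6*I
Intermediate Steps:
f(S, w) = -2 + w (f(S, w) = w - 2 = -2 + w)
W(l) = 96*√l
1/(-7483 + W(-19 - f(-7, 6))) = 1/(-7483 + 96*√(-19 - (-2 + 6))) = 1/(-7483 + 96*√(-19 - 1*4)) = 1/(-7483 + 96*√(-19 - 4)) = 1/(-7483 + 96*√(-23)) = 1/(-7483 + 96*(I*√23)) = 1/(-7483 + 96*I*√23)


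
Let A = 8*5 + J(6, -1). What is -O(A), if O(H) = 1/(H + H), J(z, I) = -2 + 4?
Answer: -1/84 ≈ -0.011905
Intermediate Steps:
J(z, I) = 2
A = 42 (A = 8*5 + 2 = 40 + 2 = 42)
O(H) = 1/(2*H)
-O(A) = -1/(2*42) = -1*1/84 = -1/84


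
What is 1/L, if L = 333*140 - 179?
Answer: 1/46441 ≈ 2.1533e-5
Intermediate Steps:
L = 46441 (L = 46620 - 179 = 46441)
1/L = 1/46441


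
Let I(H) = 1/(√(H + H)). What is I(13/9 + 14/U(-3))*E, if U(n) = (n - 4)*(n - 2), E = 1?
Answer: 3*√830/166 ≈ 0.52066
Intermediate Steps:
U(n) = (-4 + n)*(-2 + n)
I(H) = √2/(2*√H) (I(H) = 1/(√(2*H)) = 1/(√2*√H) = √2/(2*√H))
I(13/9 + 14/U(-3))*E = (√2/(2*√(13/9 + 14/(8 + (-3)² - 6*(-3)))))*1 = (√2/(2*√(13*(⅑) + 14/(8 + 9 + 18))))*1 = (√2/(2*√(13/9 + 14/35)))*1 = (√2/(2*√(13/9 + 14*(1/35))))*1 = (√2/(2*√(13/9 + ⅖)))*1 = (√2/(2*√(83/45)))*1 = (√2*(3*√415/83)/2)*1 = (3*√830/166)*1 = 3*√830/166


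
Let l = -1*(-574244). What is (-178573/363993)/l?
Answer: -178573/209020796292 ≈ -8.5433e-7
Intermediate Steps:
l = 574244
(-178573/363993)/l = -178573/363993/574244 = -178573*1/363993*(1/574244) = -178573/363993*1/574244 = -178573/209020796292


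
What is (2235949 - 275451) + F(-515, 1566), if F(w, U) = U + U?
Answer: 1963630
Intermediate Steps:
F(w, U) = 2*U
(2235949 - 275451) + F(-515, 1566) = (2235949 - 275451) + 2*1566 = 1960498 + 3132 = 1963630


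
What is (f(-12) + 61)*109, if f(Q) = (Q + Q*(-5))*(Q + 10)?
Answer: -3815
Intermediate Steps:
f(Q) = -4*Q*(10 + Q) (f(Q) = (Q - 5*Q)*(10 + Q) = (-4*Q)*(10 + Q) = -4*Q*(10 + Q))
(f(-12) + 61)*109 = (-4*(-12)*(10 - 12) + 61)*109 = (-4*(-12)*(-2) + 61)*109 = (-96 + 61)*109 = -35*109 = -3815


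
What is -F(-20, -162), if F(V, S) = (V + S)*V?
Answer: -3640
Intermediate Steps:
F(V, S) = V*(S + V) (F(V, S) = (S + V)*V = V*(S + V))
-F(-20, -162) = -(-20)*(-162 - 20) = -(-20)*(-182) = -1*3640 = -3640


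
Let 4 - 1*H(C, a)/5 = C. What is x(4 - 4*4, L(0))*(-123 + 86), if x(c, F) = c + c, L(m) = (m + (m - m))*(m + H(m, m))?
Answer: 888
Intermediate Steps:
H(C, a) = 20 - 5*C
L(m) = m*(20 - 4*m) (L(m) = (m + (m - m))*(m + (20 - 5*m)) = (m + 0)*(20 - 4*m) = m*(20 - 4*m))
x(c, F) = 2*c
x(4 - 4*4, L(0))*(-123 + 86) = (2*(4 - 4*4))*(-123 + 86) = (2*(4 - 16))*(-37) = (2*(-12))*(-37) = -24*(-37) = 888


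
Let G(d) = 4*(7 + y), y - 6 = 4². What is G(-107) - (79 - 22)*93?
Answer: -5185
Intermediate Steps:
y = 22 (y = 6 + 4² = 6 + 16 = 22)
G(d) = 116 (G(d) = 4*(7 + 22) = 4*29 = 116)
G(-107) - (79 - 22)*93 = 116 - (79 - 22)*93 = 116 - 57*93 = 116 - 1*5301 = 116 - 5301 = -5185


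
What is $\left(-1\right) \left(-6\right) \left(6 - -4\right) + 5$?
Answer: $65$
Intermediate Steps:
$\left(-1\right) \left(-6\right) \left(6 - -4\right) + 5 = 6 \left(6 + 4\right) + 5 = 6 \cdot 10 + 5 = 60 + 5 = 65$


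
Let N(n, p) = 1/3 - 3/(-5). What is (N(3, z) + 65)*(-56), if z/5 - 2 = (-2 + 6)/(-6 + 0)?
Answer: -55384/15 ≈ -3692.3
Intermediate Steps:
z = 20/3 (z = 10 + 5*((-2 + 6)/(-6 + 0)) = 10 + 5*(4/(-6)) = 10 + 5*(4*(-⅙)) = 10 + 5*(-⅔) = 10 - 10/3 = 20/3 ≈ 6.6667)
N(n, p) = 14/15 (N(n, p) = 1*(⅓) - 3*(-⅕) = ⅓ + ⅗ = 14/15)
(N(3, z) + 65)*(-56) = (14/15 + 65)*(-56) = (989/15)*(-56) = -55384/15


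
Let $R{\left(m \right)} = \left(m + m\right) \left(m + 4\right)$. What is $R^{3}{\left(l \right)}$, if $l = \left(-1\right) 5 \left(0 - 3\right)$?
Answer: $185193000$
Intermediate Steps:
$l = 15$ ($l = \left(-5\right) \left(-3\right) = 15$)
$R{\left(m \right)} = 2 m \left(4 + m\right)$
$R^{3}{\left(l \right)} = \left(2 \cdot 15 \left(4 + 15\right)\right)^{3} = \left(2 \cdot 15 \cdot 19\right)^{3} = 570^{3} = 185193000$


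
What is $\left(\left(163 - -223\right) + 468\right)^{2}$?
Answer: $729316$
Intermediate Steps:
$\left(\left(163 - -223\right) + 468\right)^{2} = \left(\left(163 + 223\right) + 468\right)^{2} = \left(386 + 468\right)^{2} = 854^{2} = 729316$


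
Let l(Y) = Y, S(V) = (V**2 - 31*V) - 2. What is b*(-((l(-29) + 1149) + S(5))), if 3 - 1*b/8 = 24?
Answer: 165984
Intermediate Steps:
b = -168 (b = 24 - 8*24 = 24 - 192 = -168)
S(V) = -2 + V**2 - 31*V
b*(-((l(-29) + 1149) + S(5))) = -(-168)*((-29 + 1149) + (-2 + 5**2 - 31*5)) = -(-168)*(1120 + (-2 + 25 - 155)) = -(-168)*(1120 - 132) = -(-168)*988 = -168*(-988) = 165984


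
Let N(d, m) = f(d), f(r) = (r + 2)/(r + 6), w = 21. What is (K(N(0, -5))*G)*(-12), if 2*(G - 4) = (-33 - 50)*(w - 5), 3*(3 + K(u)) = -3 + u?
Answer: -30800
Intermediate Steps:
f(r) = (2 + r)/(6 + r)
N(d, m) = (2 + d)/(6 + d)
K(u) = -4 + u/3 (K(u) = -3 + (-3 + u)/3 = -3 + (-1 + u/3) = -4 + u/3)
G = -660 (G = 4 + ((-33 - 50)*(21 - 5))/2 = 4 + (-83*16)/2 = 4 + (½)*(-1328) = 4 - 664 = -660)
(K(N(0, -5))*G)*(-12) = ((-4 + ((2 + 0)/(6 + 0))/3)*(-660))*(-12) = ((-4 + (2/6)/3)*(-660))*(-12) = ((-4 + ((⅙)*2)/3)*(-660))*(-12) = ((-4 + (⅓)*(⅓))*(-660))*(-12) = ((-4 + ⅑)*(-660))*(-12) = -35/9*(-660)*(-12) = (7700/3)*(-12) = -30800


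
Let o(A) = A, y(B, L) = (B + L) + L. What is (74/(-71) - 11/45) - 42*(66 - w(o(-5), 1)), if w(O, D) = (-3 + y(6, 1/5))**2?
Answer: -36547073/15975 ≈ -2287.8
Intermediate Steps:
y(B, L) = B + 2*L
w(O, D) = 289/25 (w(O, D) = (-3 + (6 + 2/5))**2 = (-3 + 32/5)**2 = (17/5)**2 = 289/25)
(74/(-71) - 11/45) - 42*(66 - w(o(-5), 1)) = (74/(-71) - 11/45) - 42*(66 - 1*289/25) = (74*(-1/71) - 11*1/45) - 42*(66 - 289/25) = (-74/71 - 11/45) - 42*1361/25 = -4111/3195 - 57162/25 = -36547073/15975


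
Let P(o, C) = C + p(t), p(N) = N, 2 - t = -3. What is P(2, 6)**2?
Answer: 121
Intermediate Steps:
t = 5 (t = 2 - 1*(-3) = 2 + 3 = 5)
P(o, C) = 5 + C (P(o, C) = C + 5 = 5 + C)
P(2, 6)**2 = (5 + 6)**2 = 11**2 = 121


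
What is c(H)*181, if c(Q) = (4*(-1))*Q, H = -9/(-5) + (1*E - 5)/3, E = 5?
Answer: -6516/5 ≈ -1303.2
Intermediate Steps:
H = 9/5 (H = -9/(-5) + (1*5 - 5)/3 = -9*(-⅕) + (5 - 5)*(⅓) = 9/5 + 0*(⅓) = 9/5 + 0 = 9/5 ≈ 1.8000)
c(Q) = -4*Q
c(H)*181 = -4*9/5*181 = -36/5*181 = -6516/5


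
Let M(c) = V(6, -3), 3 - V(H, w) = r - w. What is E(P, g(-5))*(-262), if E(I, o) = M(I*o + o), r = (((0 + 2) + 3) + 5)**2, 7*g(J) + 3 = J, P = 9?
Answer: 26200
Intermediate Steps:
g(J) = -3/7 + J/7
r = 100 (r = ((2 + 3) + 5)**2 = (5 + 5)**2 = 10**2 = 100)
V(H, w) = -97 + w (V(H, w) = 3 - (100 - w) = 3 + (-100 + w) = -97 + w)
M(c) = -100 (M(c) = -97 - 3 = -100)
E(I, o) = -100
E(P, g(-5))*(-262) = -100*(-262) = 26200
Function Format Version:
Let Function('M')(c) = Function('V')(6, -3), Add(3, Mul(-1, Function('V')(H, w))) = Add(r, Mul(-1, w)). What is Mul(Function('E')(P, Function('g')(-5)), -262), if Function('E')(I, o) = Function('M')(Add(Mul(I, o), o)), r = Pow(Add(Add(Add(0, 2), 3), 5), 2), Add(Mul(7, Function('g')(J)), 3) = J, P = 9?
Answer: 26200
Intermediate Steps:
Function('g')(J) = Add(Rational(-3, 7), Mul(Rational(1, 7), J))
r = 100 (r = Pow(Add(Add(2, 3), 5), 2) = Pow(Add(5, 5), 2) = Pow(10, 2) = 100)
Function('V')(H, w) = Add(-97, w) (Function('V')(H, w) = Add(3, Mul(-1, Add(100, Mul(-1, w)))) = Add(3, Add(-100, w)) = Add(-97, w))
Function('M')(c) = -100 (Function('M')(c) = Add(-97, -3) = -100)
Function('E')(I, o) = -100
Mul(Function('E')(P, Function('g')(-5)), -262) = Mul(-100, -262) = 26200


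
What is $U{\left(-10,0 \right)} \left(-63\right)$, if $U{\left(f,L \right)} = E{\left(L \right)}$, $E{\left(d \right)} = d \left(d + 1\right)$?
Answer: $0$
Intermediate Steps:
$E{\left(d \right)} = d \left(1 + d\right)$
$U{\left(f,L \right)} = L \left(1 + L\right)$
$U{\left(-10,0 \right)} \left(-63\right) = 0 \left(1 + 0\right) \left(-63\right) = 0 \cdot 1 \left(-63\right) = 0 \left(-63\right) = 0$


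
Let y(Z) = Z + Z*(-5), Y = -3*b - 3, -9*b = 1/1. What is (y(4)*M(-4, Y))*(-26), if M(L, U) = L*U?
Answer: 13312/3 ≈ 4437.3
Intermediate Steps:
b = -1/9 (b = -1/9/1 = -1/9*1 = -1/9 ≈ -0.11111)
Y = -8/3 (Y = -3*(-1/9) - 3 = 1/3 - 3 = -8/3 ≈ -2.6667)
y(Z) = -4*Z (y(Z) = Z - 5*Z = -4*Z)
(y(4)*M(-4, Y))*(-26) = ((-4*4)*(-4*(-8/3)))*(-26) = -16*32/3*(-26) = -512/3*(-26) = 13312/3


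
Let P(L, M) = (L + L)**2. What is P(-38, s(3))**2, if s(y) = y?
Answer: 33362176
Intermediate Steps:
P(L, M) = 4*L**2 (P(L, M) = (2*L)**2 = 4*L**2)
P(-38, s(3))**2 = (4*(-38)**2)**2 = (4*1444)**2 = 5776**2 = 33362176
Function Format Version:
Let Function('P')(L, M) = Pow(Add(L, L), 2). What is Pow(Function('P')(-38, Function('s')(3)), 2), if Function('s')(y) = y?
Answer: 33362176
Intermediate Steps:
Function('P')(L, M) = Mul(4, Pow(L, 2)) (Function('P')(L, M) = Pow(Mul(2, L), 2) = Mul(4, Pow(L, 2)))
Pow(Function('P')(-38, Function('s')(3)), 2) = Pow(Mul(4, Pow(-38, 2)), 2) = Pow(Mul(4, 1444), 2) = Pow(5776, 2) = 33362176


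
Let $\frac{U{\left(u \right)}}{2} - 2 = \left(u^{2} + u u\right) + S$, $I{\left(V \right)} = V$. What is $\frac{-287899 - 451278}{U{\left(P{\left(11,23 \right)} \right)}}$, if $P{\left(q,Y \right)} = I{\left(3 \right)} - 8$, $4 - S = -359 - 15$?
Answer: $- \frac{739177}{860} \approx -859.51$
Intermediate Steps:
$S = 378$ ($S = 4 - \left(-359 - 15\right) = 4 - -374 = 4 + 374 = 378$)
$P{\left(q,Y \right)} = -5$ ($P{\left(q,Y \right)} = 3 - 8 = -5$)
$U{\left(u \right)} = 760 + 4 u^{2}$ ($U{\left(u \right)} = 4 + 2 \left(\left(u^{2} + u u\right) + 378\right) = 4 + 2 \left(\left(u^{2} + u^{2}\right) + 378\right) = 4 + 2 \left(2 u^{2} + 378\right) = 4 + 2 \left(378 + 2 u^{2}\right) = 4 + \left(756 + 4 u^{2}\right) = 760 + 4 u^{2}$)
$\frac{-287899 - 451278}{U{\left(P{\left(11,23 \right)} \right)}} = \frac{-287899 - 451278}{760 + 4 \left(-5\right)^{2}} = - \frac{739177}{760 + 4 \cdot 25} = - \frac{739177}{760 + 100} = - \frac{739177}{860}$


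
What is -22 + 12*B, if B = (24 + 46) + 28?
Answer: 1154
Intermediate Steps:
B = 98 (B = 70 + 28 = 98)
-22 + 12*B = -22 + 12*98 = -22 + 1176 = 1154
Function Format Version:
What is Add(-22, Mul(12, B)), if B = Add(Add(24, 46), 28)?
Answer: 1154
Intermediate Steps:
B = 98 (B = Add(70, 28) = 98)
Add(-22, Mul(12, B)) = Add(-22, Mul(12, 98)) = Add(-22, 1176) = 1154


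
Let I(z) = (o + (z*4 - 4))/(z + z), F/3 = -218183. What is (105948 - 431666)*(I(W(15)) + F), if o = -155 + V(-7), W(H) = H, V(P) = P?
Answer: 3197993130784/15 ≈ 2.1320e+11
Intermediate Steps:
F = -654549 (F = 3*(-218183) = -654549)
o = -162 (o = -155 - 7 = -162)
I(z) = (-166 + 4*z)/(2*z) (I(z) = (-162 + (z*4 - 4))/(z + z) = (-162 + (4*z - 4))/((2*z)) = (-162 + (-4 + 4*z))*(1/(2*z)) = (-166 + 4*z)*(1/(2*z)) = (-166 + 4*z)/(2*z))
(105948 - 431666)*(I(W(15)) + F) = (105948 - 431666)*((2 - 83/15) - 654549) = -325718*((2 - 83*1/15) - 654549) = -325718*((2 - 83/15) - 654549) = -325718*(-53/15 - 654549) = -325718*(-9818288/15) = 3197993130784/15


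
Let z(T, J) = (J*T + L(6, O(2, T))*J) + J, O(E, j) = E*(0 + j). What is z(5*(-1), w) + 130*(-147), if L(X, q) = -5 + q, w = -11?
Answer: -18901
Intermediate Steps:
O(E, j) = E*j
z(T, J) = J + J*T + J*(-5 + 2*T) (z(T, J) = (J*T + (-5 + 2*T)*J) + J = (J*T + J*(-5 + 2*T)) + J = J + J*T + J*(-5 + 2*T))
z(5*(-1), w) + 130*(-147) = -11*(-4 + 3*(5*(-1))) + 130*(-147) = -11*(-4 + 3*(-5)) - 19110 = -11*(-4 - 15) - 19110 = -11*(-19) - 19110 = 209 - 19110 = -18901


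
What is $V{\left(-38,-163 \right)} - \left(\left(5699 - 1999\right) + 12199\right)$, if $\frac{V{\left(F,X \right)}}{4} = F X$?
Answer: $8877$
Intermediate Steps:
$V{\left(F,X \right)} = 4 F X$
$V{\left(-38,-163 \right)} - \left(\left(5699 - 1999\right) + 12199\right) = 4 \left(-38\right) \left(-163\right) - \left(\left(5699 - 1999\right) + 12199\right) = 24776 - \left(\left(5699 - 1999\right) + 12199\right) = 24776 - \left(3700 + 12199\right) = 24776 - 15899 = 8877$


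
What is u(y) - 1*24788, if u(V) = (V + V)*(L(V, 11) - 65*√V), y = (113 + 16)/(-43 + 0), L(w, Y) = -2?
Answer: -24776 + 390*I*√3 ≈ -24776.0 + 675.5*I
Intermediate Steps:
y = -3 (y = 129/(-43) = 129*(-1/43) = -3)
u(V) = 2*V*(-2 - 65*√V) (u(V) = (V + V)*(-2 - 65*√V) = (2*V)*(-2 - 65*√V) = 2*V*(-2 - 65*√V))
u(y) - 1*24788 = (-(-390)*I*√3 - 4*(-3)) - 1*24788 = (-(-390)*I*√3 + 12) - 24788 = (390*I*√3 + 12) - 24788 = (12 + 390*I*√3) - 24788 = -24776 + 390*I*√3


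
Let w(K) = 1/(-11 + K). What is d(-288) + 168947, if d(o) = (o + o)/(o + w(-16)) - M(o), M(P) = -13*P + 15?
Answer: 1284682628/7777 ≈ 1.6519e+5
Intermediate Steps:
M(P) = 15 - 13*P
d(o) = -15 + 13*o + 2*o/(-1/27 + o) (d(o) = (o + o)/(o + 1/(-11 - 16)) - (15 - 13*o) = (2*o)/(o + 1/(-27)) + (-15 + 13*o) = (2*o)/(o - 1/27) + (-15 + 13*o) = (2*o)/(-1/27 + o) + (-15 + 13*o) = 2*o/(-1/27 + o) + (-15 + 13*o) = -15 + 13*o + 2*o/(-1/27 + o))
d(-288) + 168947 = (15 - 364*(-288) + 351*(-288)**2)/(-1 + 27*(-288)) + 168947 = (15 + 104832 + 351*82944)/(-1 - 7776) + 168947 = (15 + 104832 + 29113344)/(-7777) + 168947 = -1/7777*29218191 + 168947 = -29218191/7777 + 168947 = 1284682628/7777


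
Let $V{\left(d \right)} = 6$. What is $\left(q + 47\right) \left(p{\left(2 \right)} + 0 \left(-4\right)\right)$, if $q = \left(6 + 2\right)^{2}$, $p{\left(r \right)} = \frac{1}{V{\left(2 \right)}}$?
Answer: $\frac{37}{2} \approx 18.5$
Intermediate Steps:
$p{\left(r \right)} = \frac{1}{6}$
$q = 64$ ($q = 8^{2} = 64$)
$\left(q + 47\right) \left(p{\left(2 \right)} + 0 \left(-4\right)\right) = \left(64 + 47\right) \left(\frac{1}{6} + 0 \left(-4\right)\right) = 111 \left(\frac{1}{6} + 0\right) = 111 \cdot \frac{1}{6} = \frac{37}{2}$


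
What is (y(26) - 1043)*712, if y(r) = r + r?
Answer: -705592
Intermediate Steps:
y(r) = 2*r
(y(26) - 1043)*712 = (2*26 - 1043)*712 = (52 - 1043)*712 = -991*712 = -705592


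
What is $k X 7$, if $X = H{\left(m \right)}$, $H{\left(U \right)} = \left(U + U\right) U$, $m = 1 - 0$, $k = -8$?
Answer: $-112$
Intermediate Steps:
$m = 1$ ($m = 1 + 0 = 1$)
$H{\left(U \right)} = 2 U^{2}$ ($H{\left(U \right)} = 2 U U = 2 U^{2}$)
$X = 2$ ($X = 2 \cdot 1^{2} = 2 \cdot 1 = 2$)
$k X 7 = \left(-8\right) 2 \cdot 7 = \left(-16\right) 7 = -112$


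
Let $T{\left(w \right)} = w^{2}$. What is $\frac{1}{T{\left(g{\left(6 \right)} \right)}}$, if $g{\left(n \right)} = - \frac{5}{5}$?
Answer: $1$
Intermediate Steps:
$g{\left(n \right)} = -1$ ($g{\left(n \right)} = \left(-5\right) \frac{1}{5} = -1$)
$\frac{1}{T{\left(g{\left(6 \right)} \right)}} = \frac{1}{\left(-1\right)^{2}} = 1^{-1} = 1$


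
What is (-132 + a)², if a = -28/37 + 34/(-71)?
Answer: 122507000100/6901129 ≈ 17752.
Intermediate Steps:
a = -3246/2627 (a = -28*1/37 + 34*(-1/71) = -28/37 - 34/71 = -3246/2627 ≈ -1.2356)
(-132 + a)² = (-132 - 3246/2627)² = (-350010/2627)² = 122507000100/6901129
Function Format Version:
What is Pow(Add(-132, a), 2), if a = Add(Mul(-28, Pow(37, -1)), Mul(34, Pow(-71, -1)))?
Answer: Rational(122507000100, 6901129) ≈ 17752.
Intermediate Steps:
a = Rational(-3246, 2627) (a = Add(Mul(-28, Rational(1, 37)), Mul(34, Rational(-1, 71))) = Add(Rational(-28, 37), Rational(-34, 71)) = Rational(-3246, 2627) ≈ -1.2356)
Pow(Add(-132, a), 2) = Pow(Add(-132, Rational(-3246, 2627)), 2) = Pow(Rational(-350010, 2627), 2) = Rational(122507000100, 6901129)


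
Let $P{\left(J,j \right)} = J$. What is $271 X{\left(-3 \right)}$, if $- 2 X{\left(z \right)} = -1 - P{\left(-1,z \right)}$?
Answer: $0$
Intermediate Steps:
$X{\left(z \right)} = 0$ ($X{\left(z \right)} = - \frac{-1 - -1}{2} = - \frac{-1 + 1}{2} = \left(- \frac{1}{2}\right) 0 = 0$)
$271 X{\left(-3 \right)} = 271 \cdot 0 = 0$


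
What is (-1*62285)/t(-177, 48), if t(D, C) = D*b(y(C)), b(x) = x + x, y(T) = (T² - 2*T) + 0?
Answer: 62285/781632 ≈ 0.079686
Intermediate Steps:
y(T) = T² - 2*T
b(x) = 2*x
t(D, C) = 2*C*D*(-2 + C) (t(D, C) = D*(2*(C*(-2 + C))) = D*(2*C*(-2 + C)) = 2*C*D*(-2 + C))
(-1*62285)/t(-177, 48) = (-1*62285)/((2*48*(-177)*(-2 + 48))) = -62285/(2*48*(-177)*46) = -62285/(-781632) = -62285*(-1/781632) = 62285/781632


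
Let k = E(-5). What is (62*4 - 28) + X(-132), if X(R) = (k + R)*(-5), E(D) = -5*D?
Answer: 755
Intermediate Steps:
k = 25 (k = -5*(-5) = 25)
X(R) = -125 - 5*R (X(R) = (25 + R)*(-5) = -125 - 5*R)
(62*4 - 28) + X(-132) = (62*4 - 28) + (-125 - 5*(-132)) = (248 - 28) + (-125 + 660) = 220 + 535 = 755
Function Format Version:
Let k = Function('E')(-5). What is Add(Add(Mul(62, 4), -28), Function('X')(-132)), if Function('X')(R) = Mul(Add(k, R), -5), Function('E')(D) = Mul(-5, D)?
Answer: 755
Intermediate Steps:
k = 25 (k = Mul(-5, -5) = 25)
Function('X')(R) = Add(-125, Mul(-5, R)) (Function('X')(R) = Mul(Add(25, R), -5) = Add(-125, Mul(-5, R)))
Add(Add(Mul(62, 4), -28), Function('X')(-132)) = Add(Add(Mul(62, 4), -28), Add(-125, Mul(-5, -132))) = Add(Add(248, -28), Add(-125, 660)) = Add(220, 535) = 755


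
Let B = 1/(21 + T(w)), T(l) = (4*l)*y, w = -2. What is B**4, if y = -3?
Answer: 1/4100625 ≈ 2.4387e-7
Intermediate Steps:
T(l) = -12*l (T(l) = (4*l)*(-3) = -12*l)
B = 1/45 (B = 1/(21 - 12*(-2)) = 1/(21 + 24) = 1/45 ≈ 0.022222)
B**4 = (1/45)**4 = 1/4100625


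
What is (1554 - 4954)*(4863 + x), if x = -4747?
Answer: -394400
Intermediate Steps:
(1554 - 4954)*(4863 + x) = (1554 - 4954)*(4863 - 4747) = -3400*116 = -394400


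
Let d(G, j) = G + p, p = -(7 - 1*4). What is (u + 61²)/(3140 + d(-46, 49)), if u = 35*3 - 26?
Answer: 3800/3091 ≈ 1.2294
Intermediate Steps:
p = -3 (p = -(7 - 4) = -1*3 = -3)
d(G, j) = -3 + G (d(G, j) = G - 3 = -3 + G)
u = 79 (u = 105 - 26 = 79)
(u + 61²)/(3140 + d(-46, 49)) = (79 + 61²)/(3140 + (-3 - 46)) = (79 + 3721)/(3140 - 49) = 3800/3091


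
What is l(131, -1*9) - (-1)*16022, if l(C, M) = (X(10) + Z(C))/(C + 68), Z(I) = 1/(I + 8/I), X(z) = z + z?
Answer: 54741605393/3416631 ≈ 16022.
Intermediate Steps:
X(z) = 2*z
l(C, M) = (20 + C/(8 + C²))/(68 + C) (l(C, M) = (2*10 + C/(8 + C²))/(C + 68) = (20 + C/(8 + C²))/(68 + C))
l(131, -1*9) - (-1)*16022 = (160 + 131 + 20*131²)/((8 + 131²)*(68 + 131)) - (-1)*16022 = (160 + 131 + 20*17161)/((8 + 17161)*199) - 1*(-16022) = (1/199)*(160 + 131 + 343220)/17169 + 16022 = (1/17169)*(1/199)*343511 + 16022 = 343511/3416631 + 16022 = 54741605393/3416631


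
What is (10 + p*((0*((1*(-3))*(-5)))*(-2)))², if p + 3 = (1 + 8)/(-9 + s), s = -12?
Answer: 100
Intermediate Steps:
p = -24/7 (p = -3 + (1 + 8)/(-9 - 12) = -3 + 9/(-21) = -3 + 9*(-1/21) = -3 - 3/7 = -24/7 ≈ -3.4286)
(10 + p*((0*((1*(-3))*(-5)))*(-2)))² = (10 - 24*0*((1*(-3))*(-5))*(-2)/7)² = (10 - 24*0*(-3*(-5))*(-2)/7)² = (10 - 24*0*15*(-2)/7)² = (10 - 0*(-2))² = (10 - 24/7*0)² = (10 + 0)² = 10² = 100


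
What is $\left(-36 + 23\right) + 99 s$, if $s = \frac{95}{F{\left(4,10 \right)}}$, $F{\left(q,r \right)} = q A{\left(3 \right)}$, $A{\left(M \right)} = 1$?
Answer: $\frac{9353}{4} \approx 2338.3$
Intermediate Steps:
$F{\left(q,r \right)} = q$ ($F{\left(q,r \right)} = q 1 = q$)
$s = \frac{95}{4} \approx 23.75$
$\left(-36 + 23\right) + 99 s = \left(-36 + 23\right) + 99 \cdot \frac{95}{4} = -13 + \frac{9405}{4} = \frac{9353}{4}$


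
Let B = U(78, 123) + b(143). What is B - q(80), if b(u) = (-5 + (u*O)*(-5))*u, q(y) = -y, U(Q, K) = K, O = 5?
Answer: -511737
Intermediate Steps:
b(u) = u*(-5 - 25*u) (b(u) = (-5 + (u*5)*(-5))*u = (-5 + (5*u)*(-5))*u = (-5 - 25*u)*u = u*(-5 - 25*u))
B = -511817 (B = 123 - 5*143*(1 + 5*143) = 123 - 5*143*(1 + 715) = 123 - 5*143*716 = 123 - 511940 = -511817)
B - q(80) = -511817 - (-1)*80 = -511817 - 1*(-80) = -511817 + 80 = -511737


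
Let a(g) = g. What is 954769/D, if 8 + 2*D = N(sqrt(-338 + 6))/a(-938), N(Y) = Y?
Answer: -3360191104144/14077587 + 895573322*I*sqrt(83)/14077587 ≈ -2.3869e+5 + 579.58*I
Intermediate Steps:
D = -4 - I*sqrt(83)/938 (D = -4 + (sqrt(-338 + 6)/(-938))/2 = -4 + (sqrt(-332)*(-1/938))/2 = -4 + ((2*I*sqrt(83))*(-1/938))/2 = -4 + (-I*sqrt(83)/469)/2 = -4 - I*sqrt(83)/938 ≈ -4.0 - 0.0097126*I)
954769/D = 954769/(-4 - I*sqrt(83)/938)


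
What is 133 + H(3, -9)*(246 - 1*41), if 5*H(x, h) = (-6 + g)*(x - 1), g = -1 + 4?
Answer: -113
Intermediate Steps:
g = 3
H(x, h) = ⅗ - 3*x/5 (H(x, h) = ((-6 + 3)*(x - 1))/5 = (-3*(-1 + x))/5 = (3 - 3*x)/5 = ⅗ - 3*x/5)
133 + H(3, -9)*(246 - 1*41) = 133 + (⅗ - ⅗*3)*(246 - 1*41) = 133 + (⅗ - 9/5)*(246 - 41) = 133 - 6/5*205 = 133 - 246 = -113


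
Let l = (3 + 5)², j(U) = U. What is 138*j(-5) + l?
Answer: -626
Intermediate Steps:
l = 64 (l = 8² = 64)
138*j(-5) + l = 138*(-5) + 64 = -690 + 64 = -626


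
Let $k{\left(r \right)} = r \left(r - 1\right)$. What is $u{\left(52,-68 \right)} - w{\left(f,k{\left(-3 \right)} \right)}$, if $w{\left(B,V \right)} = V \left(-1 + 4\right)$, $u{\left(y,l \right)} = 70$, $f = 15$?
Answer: $34$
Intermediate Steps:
$k{\left(r \right)} = r \left(-1 + r\right)$
$w{\left(B,V \right)} = 3 V$ ($w{\left(B,V \right)} = V 3 = 3 V$)
$u{\left(52,-68 \right)} - w{\left(f,k{\left(-3 \right)} \right)} = 70 - 3 \left(- 3 \left(-1 - 3\right)\right) = 70 - 3 \left(\left(-3\right) \left(-4\right)\right) = 70 - 3 \cdot 12 = 70 - 36 = 34$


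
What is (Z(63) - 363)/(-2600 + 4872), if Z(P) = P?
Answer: -75/568 ≈ -0.13204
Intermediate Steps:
(Z(63) - 363)/(-2600 + 4872) = (63 - 363)/(-2600 + 4872) = -300/2272 = -300*1/2272 = -75/568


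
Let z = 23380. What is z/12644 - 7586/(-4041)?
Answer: 47598991/12773601 ≈ 3.7264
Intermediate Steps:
z/12644 - 7586/(-4041) = 23380/12644 - 7586/(-4041) = 23380*(1/12644) - 7586*(-1/4041) = 5845/3161 + 7586/4041 = 47598991/12773601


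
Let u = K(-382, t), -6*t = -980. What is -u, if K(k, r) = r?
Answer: -490/3 ≈ -163.33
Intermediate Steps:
t = 490/3 (t = -⅙*(-980) = 490/3 ≈ 163.33)
u = 490/3 ≈ 163.33
-u = -1*490/3 = -490/3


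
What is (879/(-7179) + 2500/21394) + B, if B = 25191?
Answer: 644837084940/25597921 ≈ 25191.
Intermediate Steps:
(879/(-7179) + 2500/21394) + B = (879/(-7179) + 2500/21394) + 25191 = (879*(-1/7179) + 2500*(1/21394)) + 25191 = (-293/2393 + 1250/10697) + 25191 = -142971/25597921 + 25191 = 644837084940/25597921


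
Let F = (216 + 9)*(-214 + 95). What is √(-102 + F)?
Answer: 17*I*√93 ≈ 163.94*I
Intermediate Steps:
F = -26775 (F = 225*(-119) = -26775)
√(-102 + F) = √(-102 - 26775) = √(-26877) = 17*I*√93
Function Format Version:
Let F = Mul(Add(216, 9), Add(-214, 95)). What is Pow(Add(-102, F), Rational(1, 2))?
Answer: Mul(17, I, Pow(93, Rational(1, 2))) ≈ Mul(163.94, I)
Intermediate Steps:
F = -26775 (F = Mul(225, -119) = -26775)
Pow(Add(-102, F), Rational(1, 2)) = Pow(Add(-102, -26775), Rational(1, 2)) = Pow(-26877, Rational(1, 2)) = Mul(17, I, Pow(93, Rational(1, 2)))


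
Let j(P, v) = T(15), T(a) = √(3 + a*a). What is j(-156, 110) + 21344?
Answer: 21344 + 2*√57 ≈ 21359.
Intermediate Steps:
T(a) = √(3 + a²)
j(P, v) = 2*√57 (j(P, v) = √(3 + 15²) = √(3 + 225) = √228 = 2*√57)
j(-156, 110) + 21344 = 2*√57 + 21344 = 21344 + 2*√57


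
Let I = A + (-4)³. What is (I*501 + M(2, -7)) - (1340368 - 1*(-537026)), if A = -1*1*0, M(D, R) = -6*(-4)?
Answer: -1909434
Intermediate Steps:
M(D, R) = 24
A = 0 (A = -1*0 = 0)
I = -64 (I = 0 + (-4)³ = 0 - 64 = -64)
(I*501 + M(2, -7)) - (1340368 - 1*(-537026)) = (-64*501 + 24) - (1340368 - 1*(-537026)) = (-32064 + 24) - (1340368 + 537026) = -32040 - 1*1877394 = -32040 - 1877394 = -1909434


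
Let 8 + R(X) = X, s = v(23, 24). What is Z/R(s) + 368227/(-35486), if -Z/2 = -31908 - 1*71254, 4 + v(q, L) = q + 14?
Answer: 7312407789/887150 ≈ 8242.6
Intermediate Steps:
v(q, L) = 10 + q (v(q, L) = -4 + (q + 14) = -4 + (14 + q) = 10 + q)
Z = 206324 (Z = -2*(-31908 - 1*71254) = -2*(-31908 - 71254) = -2*(-103162) = 206324)
s = 33 (s = 10 + 23 = 33)
R(X) = -8 + X
Z/R(s) + 368227/(-35486) = 206324/(-8 + 33) + 368227/(-35486) = 206324/25 + 368227*(-1/35486) = 206324*(1/25) - 368227/35486 = 206324/25 - 368227/35486 = 7312407789/887150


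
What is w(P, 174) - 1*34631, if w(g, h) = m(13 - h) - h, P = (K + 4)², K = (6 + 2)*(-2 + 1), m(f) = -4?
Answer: -34809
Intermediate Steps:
K = -8 (K = 8*(-1) = -8)
P = 16 (P = (-8 + 4)² = (-4)² = 16)
w(g, h) = -4 - h
w(P, 174) - 1*34631 = (-4 - 1*174) - 1*34631 = (-4 - 174) - 34631 = -178 - 34631 = -34809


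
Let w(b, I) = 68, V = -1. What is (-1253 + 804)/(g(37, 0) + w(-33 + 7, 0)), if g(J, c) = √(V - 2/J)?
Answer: -1129684/171127 + 449*I*√1443/171127 ≈ -6.6014 + 0.099669*I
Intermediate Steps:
g(J, c) = √(-1 - 2/J)
(-1253 + 804)/(g(37, 0) + w(-33 + 7, 0)) = (-1253 + 804)/(√((-2 - 1*37)/37) + 68) = -449/(√((-2 - 37)/37) + 68) = -449/(√((1/37)*(-39)) + 68) = -449/(√(-39/37) + 68) = -449/(I*√1443/37 + 68) = -449/(68 + I*√1443/37)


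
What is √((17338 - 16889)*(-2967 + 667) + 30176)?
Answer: 2*I*√250631 ≈ 1001.3*I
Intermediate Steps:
√((17338 - 16889)*(-2967 + 667) + 30176) = √(449*(-2300) + 30176) = √(-1032700 + 30176) = √(-1002524) = 2*I*√250631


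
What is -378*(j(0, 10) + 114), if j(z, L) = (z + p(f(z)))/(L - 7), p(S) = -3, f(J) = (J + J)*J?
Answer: -42714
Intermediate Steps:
f(J) = 2*J² (f(J) = (2*J)*J = 2*J²)
j(z, L) = (-3 + z)/(-7 + L) (j(z, L) = (z - 3)/(L - 7) = (-3 + z)/(-7 + L))
-378*(j(0, 10) + 114) = -378*((-3 + 0)/(-7 + 10) + 114) = -378*(-3/3 + 114) = -378*((⅓)*(-3) + 114) = -378*(-1 + 114) = -378*113 = -42714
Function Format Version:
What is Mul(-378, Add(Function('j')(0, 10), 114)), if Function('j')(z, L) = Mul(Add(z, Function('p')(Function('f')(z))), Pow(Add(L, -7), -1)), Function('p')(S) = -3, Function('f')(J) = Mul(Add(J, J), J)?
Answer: -42714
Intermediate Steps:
Function('f')(J) = Mul(2, Pow(J, 2)) (Function('f')(J) = Mul(Mul(2, J), J) = Mul(2, Pow(J, 2)))
Function('j')(z, L) = Mul(Pow(Add(-7, L), -1), Add(-3, z)) (Function('j')(z, L) = Mul(Add(z, -3), Pow(Add(L, -7), -1)) = Mul(Add(-3, z), Pow(Add(-7, L), -1)) = Mul(Pow(Add(-7, L), -1), Add(-3, z)))
Mul(-378, Add(Function('j')(0, 10), 114)) = Mul(-378, Add(Mul(Pow(Add(-7, 10), -1), Add(-3, 0)), 114)) = Mul(-378, Add(Mul(Pow(3, -1), -3), 114)) = Mul(-378, Add(Mul(Rational(1, 3), -3), 114)) = Mul(-378, Add(-1, 114)) = Mul(-378, 113) = -42714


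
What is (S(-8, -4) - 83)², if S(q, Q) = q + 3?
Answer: 7744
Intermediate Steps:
S(q, Q) = 3 + q
(S(-8, -4) - 83)² = ((3 - 8) - 83)² = (-5 - 83)² = (-88)² = 7744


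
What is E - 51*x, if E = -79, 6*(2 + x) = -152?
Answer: 1315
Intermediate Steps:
x = -82/3 (x = -2 + (⅙)*(-152) = -2 - 76/3 = -82/3 ≈ -27.333)
E - 51*x = -79 - 51*(-82/3) = -79 + 1394 = 1315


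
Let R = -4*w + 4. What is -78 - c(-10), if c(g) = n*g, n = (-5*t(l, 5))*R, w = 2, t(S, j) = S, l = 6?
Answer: 1122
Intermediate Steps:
R = -4 (R = -4*2 + 4 = -8 + 4 = -4)
n = 120 (n = -5*6*(-4) = -30*(-4) = 120)
c(g) = 120*g
-78 - c(-10) = -78 - 120*(-10) = -78 - 1*(-1200) = -78 + 1200 = 1122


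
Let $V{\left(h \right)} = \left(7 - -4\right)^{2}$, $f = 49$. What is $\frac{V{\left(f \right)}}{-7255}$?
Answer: $- \frac{121}{7255} \approx -0.016678$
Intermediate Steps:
$V{\left(h \right)} = 121$ ($V{\left(h \right)} = \left(7 + 4\right)^{2} = 11^{2} = 121$)
$\frac{V{\left(f \right)}}{-7255} = \frac{121}{-7255} = 121 \left(- \frac{1}{7255}\right) = - \frac{121}{7255}$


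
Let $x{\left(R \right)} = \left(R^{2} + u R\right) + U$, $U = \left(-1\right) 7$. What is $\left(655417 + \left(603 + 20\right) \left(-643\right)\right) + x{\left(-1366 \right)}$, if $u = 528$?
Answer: $1399529$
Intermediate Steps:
$U = -7$
$x{\left(R \right)} = -7 + R^{2} + 528 R$ ($x{\left(R \right)} = \left(R^{2} + 528 R\right) - 7 = -7 + R^{2} + 528 R$)
$\left(655417 + \left(603 + 20\right) \left(-643\right)\right) + x{\left(-1366 \right)} = \left(655417 + \left(603 + 20\right) \left(-643\right)\right) + \left(-7 + \left(-1366\right)^{2} + 528 \left(-1366\right)\right) = \left(655417 + 623 \left(-643\right)\right) - -1144701 = \left(655417 - 400589\right) + 1144701 = 254828 + 1144701 = 1399529$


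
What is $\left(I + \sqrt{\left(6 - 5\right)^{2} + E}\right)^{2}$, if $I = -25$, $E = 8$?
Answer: $484$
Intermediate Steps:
$\left(I + \sqrt{\left(6 - 5\right)^{2} + E}\right)^{2} = \left(-25 + \sqrt{\left(6 - 5\right)^{2} + 8}\right)^{2} = \left(-25 + \sqrt{1^{2} + 8}\right)^{2} = \left(-25 + \sqrt{1 + 8}\right)^{2} = \left(-25 + \sqrt{9}\right)^{2} = \left(-25 + 3\right)^{2} = \left(-22\right)^{2} = 484$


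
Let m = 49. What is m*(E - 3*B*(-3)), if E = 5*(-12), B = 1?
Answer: -2499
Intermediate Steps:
E = -60
m*(E - 3*B*(-3)) = 49*(-60 - 3*1*(-3)) = 49*(-60 - 3*(-3)) = 49*(-60 + 9) = 49*(-51) = -2499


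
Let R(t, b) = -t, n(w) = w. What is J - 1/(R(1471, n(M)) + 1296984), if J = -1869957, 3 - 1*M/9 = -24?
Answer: -2422553602942/1295513 ≈ -1.8700e+6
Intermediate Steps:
M = 243 (M = 27 - 9*(-24) = 27 + 216 = 243)
J - 1/(R(1471, n(M)) + 1296984) = -1869957 - 1/(-1*1471 + 1296984) = -1869957 - 1/(-1471 + 1296984) = -1869957 - 1/1295513 = -2422553602942/1295513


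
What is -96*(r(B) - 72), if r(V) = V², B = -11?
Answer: -4704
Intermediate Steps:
-96*(r(B) - 72) = -96*((-11)² - 72) = -96*(121 - 72) = -96*49 = -4704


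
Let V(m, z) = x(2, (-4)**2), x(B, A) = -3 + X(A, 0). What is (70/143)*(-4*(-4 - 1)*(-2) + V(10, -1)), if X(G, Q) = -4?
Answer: -3290/143 ≈ -23.007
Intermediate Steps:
x(B, A) = -7 (x(B, A) = -3 - 4 = -7)
V(m, z) = -7
(70/143)*(-4*(-4 - 1)*(-2) + V(10, -1)) = (70/143)*(-4*(-4 - 1)*(-2) - 7) = (70*(1/143))*(-4*(-5)*(-2) - 7) = 70*(20*(-2) - 7)/143 = 70*(-40 - 7)/143 = (70/143)*(-47) = -3290/143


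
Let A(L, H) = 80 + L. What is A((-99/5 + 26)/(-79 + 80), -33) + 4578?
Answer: 23321/5 ≈ 4664.2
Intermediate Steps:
A((-99/5 + 26)/(-79 + 80), -33) + 4578 = (80 + (-99/5 + 26)/(-79 + 80)) + 4578 = (80 + (-99*1/5 + 26)/1) + 4578 = (80 + (-99/5 + 26)*1) + 4578 = (80 + (31/5)*1) + 4578 = (80 + 31/5) + 4578 = 431/5 + 4578 = 23321/5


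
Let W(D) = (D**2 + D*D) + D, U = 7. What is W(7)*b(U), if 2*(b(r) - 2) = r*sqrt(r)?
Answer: 210 + 735*sqrt(7)/2 ≈ 1182.3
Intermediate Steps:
b(r) = 2 + r**(3/2)/2 (b(r) = 2 + (r*sqrt(r))/2 = 2 + r**(3/2)/2)
W(D) = D + 2*D**2 (W(D) = (D**2 + D**2) + D = 2*D**2 + D = D + 2*D**2)
W(7)*b(U) = (7*(1 + 2*7))*(2 + 7**(3/2)/2) = (7*(1 + 14))*(2 + (7*sqrt(7))/2) = (7*15)*(2 + 7*sqrt(7)/2) = 105*(2 + 7*sqrt(7)/2) = 210 + 735*sqrt(7)/2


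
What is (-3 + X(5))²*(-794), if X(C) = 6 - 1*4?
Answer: -794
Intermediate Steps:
X(C) = 2 (X(C) = 6 - 4 = 2)
(-3 + X(5))²*(-794) = (-3 + 2)²*(-794) = (-1)²*(-794) = 1*(-794) = -794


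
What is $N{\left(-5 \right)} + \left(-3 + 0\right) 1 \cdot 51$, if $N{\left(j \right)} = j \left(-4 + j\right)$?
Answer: $-108$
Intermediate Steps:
$N{\left(-5 \right)} + \left(-3 + 0\right) 1 \cdot 51 = - 5 \left(-4 - 5\right) + \left(-3 + 0\right) 1 \cdot 51 = \left(-5\right) \left(-9\right) + \left(-3\right) 1 \cdot 51 = 45 - 153 = -108$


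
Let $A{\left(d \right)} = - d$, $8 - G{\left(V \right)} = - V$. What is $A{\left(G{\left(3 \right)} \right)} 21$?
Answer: $-231$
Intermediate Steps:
$G{\left(V \right)} = 8 + V$ ($G{\left(V \right)} = 8 - - V = 8 + V$)
$A{\left(G{\left(3 \right)} \right)} 21 = - (8 + 3) 21 = \left(-1\right) 11 \cdot 21 = \left(-11\right) 21 = -231$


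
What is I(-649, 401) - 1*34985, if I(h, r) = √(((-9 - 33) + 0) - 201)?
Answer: -34985 + 9*I*√3 ≈ -34985.0 + 15.588*I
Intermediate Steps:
I(h, r) = 9*I*√3 (I(h, r) = √((-42 + 0) - 201) = √(-42 - 201) = √(-243) = 9*I*√3)
I(-649, 401) - 1*34985 = 9*I*√3 - 1*34985 = 9*I*√3 - 34985 = -34985 + 9*I*√3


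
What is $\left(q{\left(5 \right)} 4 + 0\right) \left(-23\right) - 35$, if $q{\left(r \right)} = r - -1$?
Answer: $-587$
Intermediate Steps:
$q{\left(r \right)} = 1 + r$ ($q{\left(r \right)} = r + 1 = 1 + r$)
$\left(q{\left(5 \right)} 4 + 0\right) \left(-23\right) - 35 = \left(\left(1 + 5\right) 4 + 0\right) \left(-23\right) - 35 = \left(6 \cdot 4 + 0\right) \left(-23\right) - 35 = \left(24 + 0\right) \left(-23\right) - 35 = 24 \left(-23\right) - 35 = -552 - 35 = -587$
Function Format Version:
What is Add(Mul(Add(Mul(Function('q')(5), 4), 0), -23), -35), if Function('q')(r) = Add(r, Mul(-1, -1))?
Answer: -587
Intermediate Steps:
Function('q')(r) = Add(1, r) (Function('q')(r) = Add(r, 1) = Add(1, r))
Add(Mul(Add(Mul(Function('q')(5), 4), 0), -23), -35) = Add(Mul(Add(Mul(Add(1, 5), 4), 0), -23), -35) = Add(Mul(Add(Mul(6, 4), 0), -23), -35) = Add(Mul(Add(24, 0), -23), -35) = Add(Mul(24, -23), -35) = Add(-552, -35) = -587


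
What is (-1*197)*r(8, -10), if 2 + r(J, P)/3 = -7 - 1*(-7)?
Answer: 1182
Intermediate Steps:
r(J, P) = -6 (r(J, P) = -6 + 3*(-7 - 1*(-7)) = -6 + 3*(-7 + 7) = -6 + 3*0 = -6 + 0 = -6)
(-1*197)*r(8, -10) = -1*197*(-6) = -197*(-6) = 1182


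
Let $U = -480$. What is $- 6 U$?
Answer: $2880$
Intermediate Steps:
$- 6 U = \left(-6\right) \left(-480\right) = 2880$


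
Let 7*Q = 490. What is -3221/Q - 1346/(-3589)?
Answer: -11465949/251230 ≈ -45.639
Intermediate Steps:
Q = 70 (Q = (⅐)*490 = 70)
-3221/Q - 1346/(-3589) = -3221/70 - 1346/(-3589) = -3221*1/70 - 1346*(-1/3589) = -3221/70 + 1346/3589 = -11465949/251230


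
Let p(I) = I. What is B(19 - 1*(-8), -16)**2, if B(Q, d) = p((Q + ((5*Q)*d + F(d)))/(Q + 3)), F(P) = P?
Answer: 4618201/900 ≈ 5131.3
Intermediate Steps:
B(Q, d) = (Q + d + 5*Q*d)/(3 + Q) (B(Q, d) = (Q + ((5*Q)*d + d))/(Q + 3) = (Q + (5*Q*d + d))/(3 + Q) = (Q + (d + 5*Q*d))/(3 + Q) = (Q + d + 5*Q*d)/(3 + Q))
B(19 - 1*(-8), -16)**2 = (((19 - 1*(-8)) - 16 + 5*(19 - 1*(-8))*(-16))/(3 + (19 - 1*(-8))))**2 = (((19 + 8) - 16 + 5*(19 + 8)*(-16))/(3 + (19 + 8)))**2 = ((27 - 16 + 5*27*(-16))/(3 + 27))**2 = ((27 - 16 - 2160)/30)**2 = ((1/30)*(-2149))**2 = (-2149/30)**2 = 4618201/900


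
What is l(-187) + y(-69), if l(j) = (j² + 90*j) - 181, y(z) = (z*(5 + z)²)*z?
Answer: 19519014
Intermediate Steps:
y(z) = z²*(5 + z)²
l(j) = -181 + j² + 90*j
l(-187) + y(-69) = (-181 + (-187)² + 90*(-187)) + (-69)²*(5 - 69)² = (-181 + 34969 - 16830) + 4761*(-64)² = 17958 + 4761*4096 = 17958 + 19501056 = 19519014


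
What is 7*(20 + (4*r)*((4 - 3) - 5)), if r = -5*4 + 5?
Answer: 1820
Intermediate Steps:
r = -15 (r = -20 + 5 = -15)
7*(20 + (4*r)*((4 - 3) - 5)) = 7*(20 + (4*(-15))*((4 - 3) - 5)) = 7*(20 - 60*(1 - 5)) = 7*(20 - 60*(-4)) = 7*(20 + 240) = 7*260 = 1820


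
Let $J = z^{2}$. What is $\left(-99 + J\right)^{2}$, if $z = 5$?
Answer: $5476$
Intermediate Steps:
$J = 25$ ($J = 5^{2} = 25$)
$\left(-99 + J\right)^{2} = \left(-99 + 25\right)^{2} = \left(-74\right)^{2} = 5476$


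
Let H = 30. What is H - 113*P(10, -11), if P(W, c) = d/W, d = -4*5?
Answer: 256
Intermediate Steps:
d = -20
P(W, c) = -20/W
H - 113*P(10, -11) = 30 - (-2260)/10 = 30 - 113*(-2) = 30 + 226 = 256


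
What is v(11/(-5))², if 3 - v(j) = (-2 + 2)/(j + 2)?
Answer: 9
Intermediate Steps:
v(j) = 3 (v(j) = 3 - (-2 + 2)/(j + 2) = 3 - 0/(2 + j) = 3 - 1*0 = 3 + 0 = 3)
v(11/(-5))² = 3² = 9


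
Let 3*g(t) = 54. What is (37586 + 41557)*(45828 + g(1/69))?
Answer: 3628389978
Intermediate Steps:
g(t) = 18 (g(t) = (⅓)*54 = 18)
(37586 + 41557)*(45828 + g(1/69)) = (37586 + 41557)*(45828 + 18) = 79143*45846 = 3628389978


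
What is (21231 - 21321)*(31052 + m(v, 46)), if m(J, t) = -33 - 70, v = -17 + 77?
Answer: -2785410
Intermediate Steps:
v = 60
m(J, t) = -103
(21231 - 21321)*(31052 + m(v, 46)) = (21231 - 21321)*(31052 - 103) = -90*30949 = -2785410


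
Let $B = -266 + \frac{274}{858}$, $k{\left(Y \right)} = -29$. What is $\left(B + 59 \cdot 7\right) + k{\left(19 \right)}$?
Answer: $\frac{50759}{429} \approx 118.32$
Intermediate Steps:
$B = - \frac{113977}{429}$ ($B = -266 + 274 \cdot \frac{1}{858} = -266 + \frac{137}{429} = - \frac{113977}{429} \approx -265.68$)
$\left(B + 59 \cdot 7\right) + k{\left(19 \right)} = \left(- \frac{113977}{429} + 59 \cdot 7\right) - 29 = \left(- \frac{113977}{429} + 413\right) - 29 = \frac{63200}{429} - 29 = \frac{50759}{429}$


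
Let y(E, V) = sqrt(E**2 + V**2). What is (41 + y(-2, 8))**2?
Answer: 1749 + 164*sqrt(17) ≈ 2425.2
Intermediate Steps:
(41 + y(-2, 8))**2 = (41 + sqrt((-2)**2 + 8**2))**2 = (41 + sqrt(4 + 64))**2 = (41 + sqrt(68))**2 = (41 + 2*sqrt(17))**2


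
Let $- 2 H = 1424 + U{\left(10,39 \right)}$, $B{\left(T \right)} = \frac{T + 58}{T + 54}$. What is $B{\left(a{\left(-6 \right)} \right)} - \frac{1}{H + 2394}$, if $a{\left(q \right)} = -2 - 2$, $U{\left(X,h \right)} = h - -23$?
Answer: $\frac{44552}{41275} \approx 1.0794$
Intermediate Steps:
$U{\left(X,h \right)} = 23 + h$ ($U{\left(X,h \right)} = h + 23 = 23 + h$)
$a{\left(q \right)} = -4$
$B{\left(T \right)} = \frac{58 + T}{54 + T}$
$H = -743$ ($H = - \frac{1424 + \left(23 + 39\right)}{2} = - \frac{1424 + 62}{2} = \left(- \frac{1}{2}\right) 1486 = -743$)
$B{\left(a{\left(-6 \right)} \right)} - \frac{1}{H + 2394} = \frac{58 - 4}{54 - 4} - \frac{1}{-743 + 2394} = \frac{1}{50} \cdot 54 - \frac{1}{1651} = \frac{27}{25} - \frac{1}{1651} = \frac{44552}{41275}$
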